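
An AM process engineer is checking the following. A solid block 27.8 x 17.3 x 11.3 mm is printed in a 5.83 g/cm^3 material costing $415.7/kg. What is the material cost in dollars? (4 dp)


V = 27.8 * 17.3 * 11.3 = 5434.622 mm^3 = 5.434622 cm^3
Mass = 5.434622 * 5.83 / 1000 = 0.03168385 kg
Cost = 0.03168385 * 415.7 = 13.171 $


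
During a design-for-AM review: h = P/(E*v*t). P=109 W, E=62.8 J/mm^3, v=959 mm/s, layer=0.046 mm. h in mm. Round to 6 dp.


h = 109 / (62.8*959*0.046) = 0.039345 mm


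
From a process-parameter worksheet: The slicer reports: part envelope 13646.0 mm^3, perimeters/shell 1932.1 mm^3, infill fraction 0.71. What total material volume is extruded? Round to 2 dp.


V_infill = (13646.0 - 1932.1) * 0.71 = 8316.87
V_total = 1932.1 + 8316.87 = 10248.97 mm^3


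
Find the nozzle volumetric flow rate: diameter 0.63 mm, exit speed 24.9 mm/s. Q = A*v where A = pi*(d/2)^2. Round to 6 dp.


A = pi*(0.63/2)^2 = 0.31172453 mm^2
Q = 0.31172453 * 24.9 = 7.761941 mm^3/s


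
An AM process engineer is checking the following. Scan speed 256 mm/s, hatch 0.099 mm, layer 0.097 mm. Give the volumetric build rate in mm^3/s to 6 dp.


Rate = 256 * 0.099 * 0.097 = 2.458368 mm^3/s


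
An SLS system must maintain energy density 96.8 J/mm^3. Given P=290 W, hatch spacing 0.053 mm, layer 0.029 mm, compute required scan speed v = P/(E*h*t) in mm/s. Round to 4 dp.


v = 290 / (96.8*0.053*0.029) = 1949.1658 mm/s


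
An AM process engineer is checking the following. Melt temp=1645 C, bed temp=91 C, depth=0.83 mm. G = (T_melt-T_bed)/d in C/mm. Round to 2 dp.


G = (1645-91)/0.83 = 1872.29 C/mm


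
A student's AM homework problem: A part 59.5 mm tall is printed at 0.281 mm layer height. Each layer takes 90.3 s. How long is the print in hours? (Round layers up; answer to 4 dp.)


Layers = ceil(59.5/0.281) = 212
t = 212 * 90.3 / 3600 = 5.3177 hrs


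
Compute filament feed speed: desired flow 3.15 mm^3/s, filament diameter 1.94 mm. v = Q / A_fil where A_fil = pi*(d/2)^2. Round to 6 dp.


A = pi*(1.94/2)^2 = 2.955925
v = 3.15 / 2.955925 = 1.065656 mm/s


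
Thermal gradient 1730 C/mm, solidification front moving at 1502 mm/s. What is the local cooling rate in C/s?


CR = 1730 * 1502 = 2598460 C/s


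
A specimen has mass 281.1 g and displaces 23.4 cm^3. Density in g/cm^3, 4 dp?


rho = 281.1 / 23.4 = 12.0128 g/cm^3


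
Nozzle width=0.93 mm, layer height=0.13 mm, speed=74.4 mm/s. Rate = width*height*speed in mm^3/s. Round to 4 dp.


Rate = 0.93 * 0.13 * 74.4 = 8.995 mm^3/s


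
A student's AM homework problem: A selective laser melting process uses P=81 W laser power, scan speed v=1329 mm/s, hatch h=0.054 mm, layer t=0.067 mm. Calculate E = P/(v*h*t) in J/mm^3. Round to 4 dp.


E = 81 / (1329*0.054*0.067) = 16.8458 J/mm^3


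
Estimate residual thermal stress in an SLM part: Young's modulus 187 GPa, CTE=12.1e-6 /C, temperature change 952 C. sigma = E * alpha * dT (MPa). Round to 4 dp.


sigma = 187*1000 * 12.1e-6 * 952 = 2154.0904 MPa


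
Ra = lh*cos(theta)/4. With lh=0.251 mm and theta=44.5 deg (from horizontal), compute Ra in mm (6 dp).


Ra = 0.251 * cos(44.5) / 4 = 0.044756 mm


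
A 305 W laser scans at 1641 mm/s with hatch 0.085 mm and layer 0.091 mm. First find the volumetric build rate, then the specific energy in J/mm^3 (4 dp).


Build rate = 1641 * 0.085 * 0.091 = 12.693135 mm^3/s
SE = 305 / 12.693135 = 24.0287 J/mm^3


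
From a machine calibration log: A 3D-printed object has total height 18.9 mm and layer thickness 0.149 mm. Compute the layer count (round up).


Layers = ceil(18.9/0.149) = 127


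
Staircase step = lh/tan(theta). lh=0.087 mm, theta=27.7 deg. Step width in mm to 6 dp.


step = 0.087 / tan(27.7) = 0.165711 mm


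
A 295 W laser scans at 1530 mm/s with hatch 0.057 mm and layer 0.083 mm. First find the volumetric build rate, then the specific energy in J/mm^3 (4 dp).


Build rate = 1530 * 0.057 * 0.083 = 7.23843 mm^3/s
SE = 295 / 7.23843 = 40.7547 J/mm^3


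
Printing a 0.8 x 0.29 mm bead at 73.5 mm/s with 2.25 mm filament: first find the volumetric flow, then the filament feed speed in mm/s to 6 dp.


Q = 0.8 * 0.29 * 73.5 = 17.052 mm^3/s
A_fil = pi*(2.25/2)^2 = 3.9760782 mm^2
v_feed = 17.052 / 3.9760782 = 4.288648 mm/s


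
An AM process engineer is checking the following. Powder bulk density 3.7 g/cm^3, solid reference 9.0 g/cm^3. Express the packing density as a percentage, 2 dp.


Packing = (3.7/9.0)*100 = 41.11 %


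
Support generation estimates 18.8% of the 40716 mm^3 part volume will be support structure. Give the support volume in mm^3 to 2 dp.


V_support = 40716 * 0.188 = 7654.61 mm^3


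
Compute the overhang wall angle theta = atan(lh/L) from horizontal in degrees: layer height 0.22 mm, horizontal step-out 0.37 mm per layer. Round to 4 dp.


angle = atan(0.22/0.37) = 30.7355 degrees


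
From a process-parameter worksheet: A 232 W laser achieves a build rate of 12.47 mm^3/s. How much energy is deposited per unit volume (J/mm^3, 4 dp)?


SE = 232 / 12.47 = 18.6047 J/mm^3


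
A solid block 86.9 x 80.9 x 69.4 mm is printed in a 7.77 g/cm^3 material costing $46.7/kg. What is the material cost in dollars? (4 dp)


V = 86.9 * 80.9 * 69.4 = 487896.574 mm^3 = 487.896574 cm^3
Mass = 487.896574 * 7.77 / 1000 = 3.79095638 kg
Cost = 3.79095638 * 46.7 = 177.0377 $


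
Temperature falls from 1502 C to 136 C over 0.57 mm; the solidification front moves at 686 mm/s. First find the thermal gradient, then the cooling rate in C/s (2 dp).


G = (1502-136)/0.57 = 2396.49122807 C/mm
CR = 2396.49122807 * 686 = 1643992.98 C/s


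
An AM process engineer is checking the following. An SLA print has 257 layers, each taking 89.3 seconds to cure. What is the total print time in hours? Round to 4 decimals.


t = 257 * 89.3 / 3600 = 6.375 hrs


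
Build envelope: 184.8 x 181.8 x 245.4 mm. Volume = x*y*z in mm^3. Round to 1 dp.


V = 184.8 * 181.8 * 245.4 = 8244615.5 mm^3


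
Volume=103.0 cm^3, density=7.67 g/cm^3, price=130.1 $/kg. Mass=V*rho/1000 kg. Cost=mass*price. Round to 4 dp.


Mass = 103.0*7.67/1000 = 0.79001 kg
Cost = 0.79001 * 130.1 = 102.7803 $


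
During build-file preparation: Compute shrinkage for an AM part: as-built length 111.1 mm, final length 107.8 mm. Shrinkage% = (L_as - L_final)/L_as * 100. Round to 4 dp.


Shrinkage = ((111.1-107.8)/111.1)*100 = 2.9703 %


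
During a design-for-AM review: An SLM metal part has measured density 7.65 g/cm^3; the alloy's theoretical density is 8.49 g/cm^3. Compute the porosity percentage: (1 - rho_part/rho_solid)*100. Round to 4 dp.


Porosity = (1-7.65/8.49)*100 = 9.894 %


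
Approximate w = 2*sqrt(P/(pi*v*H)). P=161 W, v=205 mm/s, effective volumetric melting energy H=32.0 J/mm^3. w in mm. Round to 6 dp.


w = 2*sqrt(161/(pi*205*32.0)) = 0.176773 mm


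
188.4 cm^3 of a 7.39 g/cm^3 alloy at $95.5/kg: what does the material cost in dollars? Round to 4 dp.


Mass = 188.4*7.39/1000 = 1.392276 kg
Cost = 1.392276 * 95.5 = 132.9624 $


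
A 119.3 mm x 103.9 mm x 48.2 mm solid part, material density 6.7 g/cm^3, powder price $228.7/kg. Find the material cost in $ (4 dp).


V = 119.3 * 103.9 * 48.2 = 597452.014 mm^3 = 597.452014 cm^3
Mass = 597.452014 * 6.7 / 1000 = 4.00292849 kg
Cost = 4.00292849 * 228.7 = 915.4697 $


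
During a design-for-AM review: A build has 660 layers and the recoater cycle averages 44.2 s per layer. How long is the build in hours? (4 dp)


t = 660 * 44.2 / 3600 = 8.1033 hrs


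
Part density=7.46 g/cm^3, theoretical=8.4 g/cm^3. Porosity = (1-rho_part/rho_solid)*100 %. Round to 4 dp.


Porosity = (1-7.46/8.4)*100 = 11.1905 %


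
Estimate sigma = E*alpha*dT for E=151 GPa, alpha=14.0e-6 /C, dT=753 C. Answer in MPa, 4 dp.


sigma = 151*1000 * 14.0e-6 * 753 = 1591.842 MPa


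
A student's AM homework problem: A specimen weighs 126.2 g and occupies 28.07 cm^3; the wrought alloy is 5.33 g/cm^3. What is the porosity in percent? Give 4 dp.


rho_part = 126.2 / 28.07 = 4.4959031 g/cm^3
Porosity = (1 - 4.4959031/5.33)*100 = 15.6491 %


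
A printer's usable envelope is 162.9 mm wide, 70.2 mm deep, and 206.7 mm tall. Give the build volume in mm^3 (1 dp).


V = 162.9 * 70.2 * 206.7 = 2363734.4 mm^3


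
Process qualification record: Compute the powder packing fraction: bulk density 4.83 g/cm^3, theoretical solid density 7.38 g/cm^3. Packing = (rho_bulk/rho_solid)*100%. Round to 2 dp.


Packing = (4.83/7.38)*100 = 65.45 %


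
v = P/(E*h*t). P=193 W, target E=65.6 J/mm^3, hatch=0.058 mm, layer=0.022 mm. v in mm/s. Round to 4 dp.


v = 193 / (65.6*0.058*0.022) = 2305.7 mm/s


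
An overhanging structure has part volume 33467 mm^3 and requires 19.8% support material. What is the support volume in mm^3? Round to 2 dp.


V_support = 33467 * 0.198 = 6626.47 mm^3


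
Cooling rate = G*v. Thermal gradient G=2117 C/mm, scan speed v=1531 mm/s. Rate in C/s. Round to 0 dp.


CR = 2117 * 1531 = 3241127 C/s


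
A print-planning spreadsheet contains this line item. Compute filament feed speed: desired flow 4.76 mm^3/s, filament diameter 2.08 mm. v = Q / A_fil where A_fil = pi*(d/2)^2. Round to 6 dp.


A = pi*(2.08/2)^2 = 3.397947
v = 4.76 / 3.397947 = 1.400846 mm/s


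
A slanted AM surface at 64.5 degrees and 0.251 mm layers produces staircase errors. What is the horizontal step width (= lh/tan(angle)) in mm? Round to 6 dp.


step = 0.251 / tan(64.5) = 0.119721 mm


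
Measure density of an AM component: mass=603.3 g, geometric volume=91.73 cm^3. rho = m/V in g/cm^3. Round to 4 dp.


rho = 603.3 / 91.73 = 6.5769 g/cm^3


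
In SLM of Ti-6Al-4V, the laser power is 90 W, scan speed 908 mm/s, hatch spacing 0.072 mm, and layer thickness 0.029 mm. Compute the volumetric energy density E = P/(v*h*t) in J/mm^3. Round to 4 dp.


E = 90 / (908*0.072*0.029) = 47.4708 J/mm^3


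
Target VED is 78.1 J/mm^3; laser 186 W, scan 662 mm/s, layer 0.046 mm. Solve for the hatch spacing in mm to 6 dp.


h = 186 / (78.1*662*0.046) = 0.078207 mm


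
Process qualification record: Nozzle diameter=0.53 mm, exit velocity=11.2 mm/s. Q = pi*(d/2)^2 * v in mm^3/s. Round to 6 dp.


A = pi*(0.53/2)^2 = 0.22061834 mm^2
Q = 0.22061834 * 11.2 = 2.470925 mm^3/s


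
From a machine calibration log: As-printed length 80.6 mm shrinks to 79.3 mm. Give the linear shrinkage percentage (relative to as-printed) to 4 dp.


Shrinkage = ((80.6-79.3)/80.6)*100 = 1.6129 %


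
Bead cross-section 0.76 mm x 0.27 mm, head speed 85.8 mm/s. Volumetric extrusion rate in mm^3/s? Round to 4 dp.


Rate = 0.76 * 0.27 * 85.8 = 17.6062 mm^3/s


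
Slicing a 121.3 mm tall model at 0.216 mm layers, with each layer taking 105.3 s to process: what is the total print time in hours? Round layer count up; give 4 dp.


Layers = ceil(121.3/0.216) = 562
t = 562 * 105.3 / 3600 = 16.4385 hrs


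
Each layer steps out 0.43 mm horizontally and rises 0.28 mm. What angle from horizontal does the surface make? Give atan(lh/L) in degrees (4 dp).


angle = atan(0.28/0.43) = 33.0707 degrees


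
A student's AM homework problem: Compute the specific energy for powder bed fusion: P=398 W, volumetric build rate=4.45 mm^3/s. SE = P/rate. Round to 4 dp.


SE = 398 / 4.45 = 89.4382 J/mm^3


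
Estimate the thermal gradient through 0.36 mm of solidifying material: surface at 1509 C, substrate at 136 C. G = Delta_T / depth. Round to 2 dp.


G = (1509-136)/0.36 = 3813.89 C/mm


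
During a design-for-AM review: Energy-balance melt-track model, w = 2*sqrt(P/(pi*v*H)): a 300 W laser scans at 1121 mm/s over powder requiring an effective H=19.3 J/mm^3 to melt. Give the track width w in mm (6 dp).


w = 2*sqrt(300/(pi*1121*19.3)) = 0.132872 mm


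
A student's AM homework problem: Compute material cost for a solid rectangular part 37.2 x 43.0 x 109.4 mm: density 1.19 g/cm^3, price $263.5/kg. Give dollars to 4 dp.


V = 37.2 * 43.0 * 109.4 = 174996.24 mm^3 = 174.99624 cm^3
Mass = 174.99624 * 1.19 / 1000 = 0.20824553 kg
Cost = 0.20824553 * 263.5 = 54.8727 $


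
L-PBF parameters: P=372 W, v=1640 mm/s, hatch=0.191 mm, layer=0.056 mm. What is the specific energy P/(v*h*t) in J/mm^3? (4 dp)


Build rate = 1640 * 0.191 * 0.056 = 17.54144 mm^3/s
SE = 372 / 17.54144 = 21.2069 J/mm^3


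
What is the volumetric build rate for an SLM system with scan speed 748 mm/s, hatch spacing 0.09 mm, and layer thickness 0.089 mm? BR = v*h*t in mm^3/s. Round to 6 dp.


Rate = 748 * 0.09 * 0.089 = 5.99148 mm^3/s


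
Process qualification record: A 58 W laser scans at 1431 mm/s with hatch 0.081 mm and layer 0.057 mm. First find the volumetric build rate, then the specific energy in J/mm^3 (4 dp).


Build rate = 1431 * 0.081 * 0.057 = 6.606927 mm^3/s
SE = 58 / 6.606927 = 8.7787 J/mm^3


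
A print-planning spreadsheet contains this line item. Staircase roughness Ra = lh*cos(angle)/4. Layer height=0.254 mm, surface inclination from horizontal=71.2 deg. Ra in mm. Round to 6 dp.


Ra = 0.254 * cos(71.2) / 4 = 0.020464 mm


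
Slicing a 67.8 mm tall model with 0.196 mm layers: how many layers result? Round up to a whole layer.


Layers = ceil(67.8/0.196) = 346


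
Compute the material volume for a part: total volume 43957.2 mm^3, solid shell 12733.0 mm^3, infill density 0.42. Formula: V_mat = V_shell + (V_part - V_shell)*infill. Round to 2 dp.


V_infill = (43957.2 - 12733.0) * 0.42 = 13114.16
V_total = 12733.0 + 13114.16 = 25847.16 mm^3


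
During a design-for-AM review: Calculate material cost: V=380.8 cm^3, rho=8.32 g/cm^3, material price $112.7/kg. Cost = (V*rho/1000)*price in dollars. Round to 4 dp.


Mass = 380.8*8.32/1000 = 3.168256 kg
Cost = 3.168256 * 112.7 = 357.0625 $


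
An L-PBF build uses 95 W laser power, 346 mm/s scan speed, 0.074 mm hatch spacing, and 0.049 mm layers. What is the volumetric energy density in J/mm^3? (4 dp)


E = 95 / (346*0.074*0.049) = 75.7216 J/mm^3


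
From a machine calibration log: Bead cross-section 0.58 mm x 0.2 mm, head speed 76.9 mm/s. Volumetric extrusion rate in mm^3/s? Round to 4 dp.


Rate = 0.58 * 0.2 * 76.9 = 8.9204 mm^3/s


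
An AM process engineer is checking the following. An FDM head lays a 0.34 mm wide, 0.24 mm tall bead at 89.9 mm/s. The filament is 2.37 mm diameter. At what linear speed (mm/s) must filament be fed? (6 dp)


Q = 0.34 * 0.24 * 89.9 = 7.33584 mm^3/s
A_fil = pi*(2.37/2)^2 = 4.41150294 mm^2
v_feed = 7.33584 / 4.41150294 = 1.662889 mm/s


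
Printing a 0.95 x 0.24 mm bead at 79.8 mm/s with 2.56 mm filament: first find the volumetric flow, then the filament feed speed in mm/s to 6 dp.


Q = 0.95 * 0.24 * 79.8 = 18.1944 mm^3/s
A_fil = pi*(2.56/2)^2 = 5.1471854 mm^2
v_feed = 18.1944 / 5.1471854 = 3.534825 mm/s


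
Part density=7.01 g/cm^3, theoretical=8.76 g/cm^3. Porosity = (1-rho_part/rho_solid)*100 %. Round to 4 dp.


Porosity = (1-7.01/8.76)*100 = 19.9772 %


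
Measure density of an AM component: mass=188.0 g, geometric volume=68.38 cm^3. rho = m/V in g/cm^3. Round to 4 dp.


rho = 188.0 / 68.38 = 2.7493 g/cm^3


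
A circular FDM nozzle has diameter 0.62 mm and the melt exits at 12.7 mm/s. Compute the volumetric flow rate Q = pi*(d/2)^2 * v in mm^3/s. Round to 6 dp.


A = pi*(0.62/2)^2 = 0.30190705 mm^2
Q = 0.30190705 * 12.7 = 3.83422 mm^3/s


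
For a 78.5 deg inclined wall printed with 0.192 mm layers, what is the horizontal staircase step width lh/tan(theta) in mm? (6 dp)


step = 0.192 / tan(78.5) = 0.039063 mm


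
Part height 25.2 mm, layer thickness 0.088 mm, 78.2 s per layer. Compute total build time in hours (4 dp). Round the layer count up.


Layers = ceil(25.2/0.088) = 287
t = 287 * 78.2 / 3600 = 6.2343 hrs


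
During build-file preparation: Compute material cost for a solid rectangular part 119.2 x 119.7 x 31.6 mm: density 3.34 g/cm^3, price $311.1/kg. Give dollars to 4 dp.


V = 119.2 * 119.7 * 31.6 = 450876.384 mm^3 = 450.876384 cm^3
Mass = 450.876384 * 3.34 / 1000 = 1.50592712 kg
Cost = 1.50592712 * 311.1 = 468.4939 $


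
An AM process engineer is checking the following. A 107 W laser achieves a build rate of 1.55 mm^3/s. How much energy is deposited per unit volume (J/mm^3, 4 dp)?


SE = 107 / 1.55 = 69.0323 J/mm^3


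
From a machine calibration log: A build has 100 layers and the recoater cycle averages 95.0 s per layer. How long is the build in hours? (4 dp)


t = 100 * 95.0 / 3600 = 2.6389 hrs


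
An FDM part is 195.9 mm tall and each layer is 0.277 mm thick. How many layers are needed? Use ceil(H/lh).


Layers = ceil(195.9/0.277) = 708


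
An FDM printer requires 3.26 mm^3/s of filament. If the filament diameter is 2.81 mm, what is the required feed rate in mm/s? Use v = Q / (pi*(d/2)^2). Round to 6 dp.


A = pi*(2.81/2)^2 = 6.201582
v = 3.26 / 6.201582 = 0.525672 mm/s


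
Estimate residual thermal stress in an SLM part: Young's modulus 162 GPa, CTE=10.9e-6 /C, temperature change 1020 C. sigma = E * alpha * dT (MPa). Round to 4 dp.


sigma = 162*1000 * 10.9e-6 * 1020 = 1801.116 MPa


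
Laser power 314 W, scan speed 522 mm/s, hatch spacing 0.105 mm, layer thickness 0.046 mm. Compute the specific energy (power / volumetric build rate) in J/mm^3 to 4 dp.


Build rate = 522 * 0.105 * 0.046 = 2.52126 mm^3/s
SE = 314 / 2.52126 = 124.5409 J/mm^3


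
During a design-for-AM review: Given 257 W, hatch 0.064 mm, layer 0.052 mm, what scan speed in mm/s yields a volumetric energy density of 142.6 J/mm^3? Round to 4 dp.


v = 257 / (142.6*0.064*0.052) = 541.5397 mm/s


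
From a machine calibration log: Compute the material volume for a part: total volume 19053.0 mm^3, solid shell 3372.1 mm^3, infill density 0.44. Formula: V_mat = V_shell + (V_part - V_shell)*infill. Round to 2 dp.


V_infill = (19053.0 - 3372.1) * 0.44 = 6899.6
V_total = 3372.1 + 6899.6 = 10271.7 mm^3


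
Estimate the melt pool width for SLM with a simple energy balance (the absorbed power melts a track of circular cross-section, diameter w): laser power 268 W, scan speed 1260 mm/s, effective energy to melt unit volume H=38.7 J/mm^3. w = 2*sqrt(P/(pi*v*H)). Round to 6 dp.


w = 2*sqrt(268/(pi*1260*38.7)) = 0.083653 mm


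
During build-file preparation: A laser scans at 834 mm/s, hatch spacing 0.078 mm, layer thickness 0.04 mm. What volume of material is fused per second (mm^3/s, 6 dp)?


Rate = 834 * 0.078 * 0.04 = 2.60208 mm^3/s


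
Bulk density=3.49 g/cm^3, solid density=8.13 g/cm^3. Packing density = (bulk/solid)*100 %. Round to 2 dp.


Packing = (3.49/8.13)*100 = 42.93 %


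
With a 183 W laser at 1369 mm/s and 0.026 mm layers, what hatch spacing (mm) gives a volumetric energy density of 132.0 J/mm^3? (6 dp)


h = 183 / (132.0*1369*0.026) = 0.038949 mm


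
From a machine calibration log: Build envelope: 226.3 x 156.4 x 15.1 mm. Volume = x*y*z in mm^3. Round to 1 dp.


V = 226.3 * 156.4 * 15.1 = 534439.1 mm^3


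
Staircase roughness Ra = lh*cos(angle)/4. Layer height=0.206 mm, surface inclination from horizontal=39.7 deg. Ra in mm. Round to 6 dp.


Ra = 0.206 * cos(39.7) / 4 = 0.039624 mm


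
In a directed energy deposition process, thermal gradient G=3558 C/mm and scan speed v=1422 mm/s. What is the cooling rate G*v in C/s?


CR = 3558 * 1422 = 5059476 C/s


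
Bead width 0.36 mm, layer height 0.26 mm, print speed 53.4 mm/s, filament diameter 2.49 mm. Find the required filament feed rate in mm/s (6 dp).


Q = 0.36 * 0.26 * 53.4 = 4.99824 mm^3/s
A_fil = pi*(2.49/2)^2 = 4.86954715 mm^2
v_feed = 4.99824 / 4.86954715 = 1.026428 mm/s


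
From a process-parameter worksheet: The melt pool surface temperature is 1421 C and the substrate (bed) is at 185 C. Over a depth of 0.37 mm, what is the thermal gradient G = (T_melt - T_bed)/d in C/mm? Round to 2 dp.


G = (1421-185)/0.37 = 3340.54 C/mm


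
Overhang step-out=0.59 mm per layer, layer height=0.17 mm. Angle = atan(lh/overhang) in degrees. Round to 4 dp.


angle = atan(0.17/0.59) = 16.0736 degrees


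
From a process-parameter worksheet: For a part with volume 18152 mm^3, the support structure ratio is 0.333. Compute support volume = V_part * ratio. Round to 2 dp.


V_support = 18152 * 0.333 = 6044.62 mm^3


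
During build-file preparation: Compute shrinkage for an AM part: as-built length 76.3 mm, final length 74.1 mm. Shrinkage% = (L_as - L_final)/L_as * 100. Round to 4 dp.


Shrinkage = ((76.3-74.1)/76.3)*100 = 2.8834 %


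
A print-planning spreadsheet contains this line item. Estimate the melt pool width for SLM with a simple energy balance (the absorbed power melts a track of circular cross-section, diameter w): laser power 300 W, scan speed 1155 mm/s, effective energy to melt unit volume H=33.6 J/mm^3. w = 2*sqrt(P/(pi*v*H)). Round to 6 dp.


w = 2*sqrt(300/(pi*1155*33.6)) = 0.09921 mm


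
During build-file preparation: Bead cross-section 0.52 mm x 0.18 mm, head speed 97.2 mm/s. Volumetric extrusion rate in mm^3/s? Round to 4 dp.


Rate = 0.52 * 0.18 * 97.2 = 9.0979 mm^3/s


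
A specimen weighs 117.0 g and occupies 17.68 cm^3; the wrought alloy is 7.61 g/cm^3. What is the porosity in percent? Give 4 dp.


rho_part = 117.0 / 17.68 = 6.61764706 g/cm^3
Porosity = (1 - 6.61764706/7.61)*100 = 13.0401 %


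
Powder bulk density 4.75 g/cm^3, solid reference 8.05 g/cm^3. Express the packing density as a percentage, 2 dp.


Packing = (4.75/8.05)*100 = 59.01 %


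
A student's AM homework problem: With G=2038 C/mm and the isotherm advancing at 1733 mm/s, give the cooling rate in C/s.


CR = 2038 * 1733 = 3531854 C/s


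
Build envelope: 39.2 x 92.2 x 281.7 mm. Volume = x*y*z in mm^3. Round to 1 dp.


V = 39.2 * 92.2 * 281.7 = 1018131.4 mm^3


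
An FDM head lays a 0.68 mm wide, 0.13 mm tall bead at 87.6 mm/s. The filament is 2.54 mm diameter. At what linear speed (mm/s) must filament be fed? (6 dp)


Q = 0.68 * 0.13 * 87.6 = 7.74384 mm^3/s
A_fil = pi*(2.54/2)^2 = 5.06707479 mm^2
v_feed = 7.74384 / 5.06707479 = 1.528266 mm/s


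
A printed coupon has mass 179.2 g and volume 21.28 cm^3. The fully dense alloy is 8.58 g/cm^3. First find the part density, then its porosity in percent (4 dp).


rho_part = 179.2 / 21.28 = 8.42105263 g/cm^3
Porosity = (1 - 8.42105263/8.58)*100 = 1.8525 %


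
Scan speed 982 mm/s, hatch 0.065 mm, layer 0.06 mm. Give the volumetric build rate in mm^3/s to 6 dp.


Rate = 982 * 0.065 * 0.06 = 3.8298 mm^3/s


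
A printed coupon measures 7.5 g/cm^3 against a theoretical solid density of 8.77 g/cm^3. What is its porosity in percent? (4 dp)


Porosity = (1-7.5/8.77)*100 = 14.4812 %


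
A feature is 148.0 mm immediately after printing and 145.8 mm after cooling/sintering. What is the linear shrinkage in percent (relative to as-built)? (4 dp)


Shrinkage = ((148.0-145.8)/148.0)*100 = 1.4865 %


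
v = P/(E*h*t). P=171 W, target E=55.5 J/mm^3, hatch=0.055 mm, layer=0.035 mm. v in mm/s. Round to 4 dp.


v = 171 / (55.5*0.055*0.035) = 1600.5616 mm/s


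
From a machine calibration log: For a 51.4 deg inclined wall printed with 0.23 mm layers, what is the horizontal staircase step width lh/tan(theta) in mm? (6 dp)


step = 0.23 / tan(51.4) = 0.183607 mm


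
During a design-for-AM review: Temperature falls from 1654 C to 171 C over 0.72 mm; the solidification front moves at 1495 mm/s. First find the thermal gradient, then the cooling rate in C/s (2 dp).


G = (1654-171)/0.72 = 2059.72222222 C/mm
CR = 2059.72222222 * 1495 = 3079284.72 C/s


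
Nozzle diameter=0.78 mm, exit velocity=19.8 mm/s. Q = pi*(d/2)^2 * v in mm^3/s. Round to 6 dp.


A = pi*(0.78/2)^2 = 0.47783624 mm^2
Q = 0.47783624 * 19.8 = 9.461158 mm^3/s


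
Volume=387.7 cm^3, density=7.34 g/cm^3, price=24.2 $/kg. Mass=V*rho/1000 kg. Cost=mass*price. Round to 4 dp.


Mass = 387.7*7.34/1000 = 2.845718 kg
Cost = 2.845718 * 24.2 = 68.8664 $


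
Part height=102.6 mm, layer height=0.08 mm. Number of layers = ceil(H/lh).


Layers = ceil(102.6/0.08) = 1283


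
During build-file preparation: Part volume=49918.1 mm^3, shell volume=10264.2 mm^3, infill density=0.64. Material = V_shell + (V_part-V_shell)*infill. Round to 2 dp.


V_infill = (49918.1 - 10264.2) * 0.64 = 25378.5
V_total = 10264.2 + 25378.5 = 35642.7 mm^3


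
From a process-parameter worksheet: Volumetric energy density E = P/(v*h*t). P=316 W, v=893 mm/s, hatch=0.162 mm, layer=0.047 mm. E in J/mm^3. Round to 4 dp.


E = 316 / (893*0.162*0.047) = 46.4754 J/mm^3


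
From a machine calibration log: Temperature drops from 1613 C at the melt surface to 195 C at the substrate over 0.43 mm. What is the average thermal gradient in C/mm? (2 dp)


G = (1613-195)/0.43 = 3297.67 C/mm


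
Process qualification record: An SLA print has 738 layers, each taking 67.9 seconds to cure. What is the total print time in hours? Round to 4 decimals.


t = 738 * 67.9 / 3600 = 13.9195 hrs


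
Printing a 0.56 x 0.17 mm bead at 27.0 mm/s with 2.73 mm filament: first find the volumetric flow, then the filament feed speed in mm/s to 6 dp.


Q = 0.56 * 0.17 * 27.0 = 2.5704 mm^3/s
A_fil = pi*(2.73/2)^2 = 5.85349397 mm^2
v_feed = 2.5704 / 5.85349397 = 0.439122 mm/s


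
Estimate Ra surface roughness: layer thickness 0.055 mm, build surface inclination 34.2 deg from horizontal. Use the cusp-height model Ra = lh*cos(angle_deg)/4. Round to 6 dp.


Ra = 0.055 * cos(34.2) / 4 = 0.011372 mm


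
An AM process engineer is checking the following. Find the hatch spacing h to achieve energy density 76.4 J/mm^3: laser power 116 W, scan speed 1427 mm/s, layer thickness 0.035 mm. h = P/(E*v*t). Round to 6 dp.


h = 116 / (76.4*1427*0.035) = 0.0304 mm


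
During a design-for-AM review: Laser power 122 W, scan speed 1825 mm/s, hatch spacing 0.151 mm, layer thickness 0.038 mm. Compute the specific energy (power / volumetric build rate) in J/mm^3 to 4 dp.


Build rate = 1825 * 0.151 * 0.038 = 10.47185 mm^3/s
SE = 122 / 10.47185 = 11.6503 J/mm^3


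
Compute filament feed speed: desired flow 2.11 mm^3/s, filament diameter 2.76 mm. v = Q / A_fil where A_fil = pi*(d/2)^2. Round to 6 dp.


A = pi*(2.76/2)^2 = 5.982849
v = 2.11 / 5.982849 = 0.352675 mm/s


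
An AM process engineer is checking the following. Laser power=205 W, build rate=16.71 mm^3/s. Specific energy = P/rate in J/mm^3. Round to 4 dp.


SE = 205 / 16.71 = 12.2681 J/mm^3


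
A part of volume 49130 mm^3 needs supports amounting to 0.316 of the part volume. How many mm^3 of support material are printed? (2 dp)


V_support = 49130 * 0.316 = 15525.08 mm^3


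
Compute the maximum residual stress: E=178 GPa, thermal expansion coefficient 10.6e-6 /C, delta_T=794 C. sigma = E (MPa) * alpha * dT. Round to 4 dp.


sigma = 178*1000 * 10.6e-6 * 794 = 1498.1192 MPa


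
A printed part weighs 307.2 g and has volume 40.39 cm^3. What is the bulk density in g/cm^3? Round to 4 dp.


rho = 307.2 / 40.39 = 7.6058 g/cm^3


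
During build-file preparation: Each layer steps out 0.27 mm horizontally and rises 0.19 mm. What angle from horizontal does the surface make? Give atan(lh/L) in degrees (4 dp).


angle = atan(0.19/0.27) = 35.1342 degrees


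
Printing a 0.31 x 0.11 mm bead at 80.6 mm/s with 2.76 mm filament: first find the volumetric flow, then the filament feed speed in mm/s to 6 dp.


Q = 0.31 * 0.11 * 80.6 = 2.74846 mm^3/s
A_fil = pi*(2.76/2)^2 = 5.98284905 mm^2
v_feed = 2.74846 / 5.98284905 = 0.45939 mm/s


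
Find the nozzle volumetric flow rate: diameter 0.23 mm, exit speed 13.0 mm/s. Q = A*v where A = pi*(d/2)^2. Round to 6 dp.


A = pi*(0.23/2)^2 = 0.04154756 mm^2
Q = 0.04154756 * 13.0 = 0.540118 mm^3/s


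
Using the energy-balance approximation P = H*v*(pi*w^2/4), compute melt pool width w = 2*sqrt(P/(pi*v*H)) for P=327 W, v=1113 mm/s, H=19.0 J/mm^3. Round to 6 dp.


w = 2*sqrt(327/(pi*1113*19.0)) = 0.140315 mm


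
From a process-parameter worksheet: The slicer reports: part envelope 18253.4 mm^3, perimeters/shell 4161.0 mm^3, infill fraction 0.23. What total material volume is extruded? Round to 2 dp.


V_infill = (18253.4 - 4161.0) * 0.23 = 3241.25
V_total = 4161.0 + 3241.25 = 7402.25 mm^3


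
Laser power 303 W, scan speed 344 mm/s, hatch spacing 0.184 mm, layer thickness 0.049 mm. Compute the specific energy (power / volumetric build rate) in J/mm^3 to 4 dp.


Build rate = 344 * 0.184 * 0.049 = 3.101504 mm^3/s
SE = 303 / 3.101504 = 97.6945 J/mm^3


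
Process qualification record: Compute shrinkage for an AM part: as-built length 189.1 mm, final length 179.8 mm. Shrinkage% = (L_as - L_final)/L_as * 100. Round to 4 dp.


Shrinkage = ((189.1-179.8)/189.1)*100 = 4.918 %


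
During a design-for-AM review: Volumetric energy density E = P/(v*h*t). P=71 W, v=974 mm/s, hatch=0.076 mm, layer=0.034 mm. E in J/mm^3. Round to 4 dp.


E = 71 / (974*0.076*0.034) = 28.2102 J/mm^3


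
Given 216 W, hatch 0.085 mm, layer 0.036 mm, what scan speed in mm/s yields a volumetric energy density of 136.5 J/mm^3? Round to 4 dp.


v = 216 / (136.5*0.085*0.036) = 517.1299 mm/s


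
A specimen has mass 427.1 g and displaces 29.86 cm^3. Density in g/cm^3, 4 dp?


rho = 427.1 / 29.86 = 14.3034 g/cm^3


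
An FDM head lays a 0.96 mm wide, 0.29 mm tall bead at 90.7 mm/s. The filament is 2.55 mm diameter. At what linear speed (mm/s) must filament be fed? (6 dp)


Q = 0.96 * 0.29 * 90.7 = 25.25088 mm^3/s
A_fil = pi*(2.55/2)^2 = 5.10705156 mm^2
v_feed = 25.25088 / 5.10705156 = 4.944317 mm/s


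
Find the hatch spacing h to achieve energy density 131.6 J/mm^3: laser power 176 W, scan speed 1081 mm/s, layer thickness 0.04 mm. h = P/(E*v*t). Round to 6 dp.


h = 176 / (131.6*1081*0.04) = 0.030929 mm


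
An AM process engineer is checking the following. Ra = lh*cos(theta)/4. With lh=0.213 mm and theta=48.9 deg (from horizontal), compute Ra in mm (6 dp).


Ra = 0.213 * cos(48.9) / 4 = 0.035005 mm


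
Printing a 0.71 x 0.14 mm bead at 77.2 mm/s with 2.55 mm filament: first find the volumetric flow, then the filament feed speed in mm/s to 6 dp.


Q = 0.71 * 0.14 * 77.2 = 7.67368 mm^3/s
A_fil = pi*(2.55/2)^2 = 5.10705156 mm^2
v_feed = 7.67368 / 5.10705156 = 1.502566 mm/s


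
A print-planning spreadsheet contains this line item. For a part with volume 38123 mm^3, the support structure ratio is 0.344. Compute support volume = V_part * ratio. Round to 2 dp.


V_support = 38123 * 0.344 = 13114.31 mm^3


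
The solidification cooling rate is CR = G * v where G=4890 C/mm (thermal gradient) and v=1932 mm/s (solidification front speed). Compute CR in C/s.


CR = 4890 * 1932 = 9447480 C/s


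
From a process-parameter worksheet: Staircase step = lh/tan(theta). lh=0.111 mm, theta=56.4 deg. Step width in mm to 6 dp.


step = 0.111 / tan(56.4) = 0.073748 mm


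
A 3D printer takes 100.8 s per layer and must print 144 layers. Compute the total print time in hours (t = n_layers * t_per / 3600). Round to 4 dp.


t = 144 * 100.8 / 3600 = 4.032 hrs


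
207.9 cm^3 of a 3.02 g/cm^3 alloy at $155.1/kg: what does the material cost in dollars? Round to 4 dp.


Mass = 207.9*3.02/1000 = 0.627858 kg
Cost = 0.627858 * 155.1 = 97.3808 $


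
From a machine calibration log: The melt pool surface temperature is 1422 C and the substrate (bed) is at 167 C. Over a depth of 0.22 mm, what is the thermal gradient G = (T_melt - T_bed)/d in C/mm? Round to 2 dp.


G = (1422-167)/0.22 = 5704.55 C/mm


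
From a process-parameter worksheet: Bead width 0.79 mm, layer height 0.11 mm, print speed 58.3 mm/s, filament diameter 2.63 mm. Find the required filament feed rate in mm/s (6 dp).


Q = 0.79 * 0.11 * 58.3 = 5.06627 mm^3/s
A_fil = pi*(2.63/2)^2 = 5.43252056 mm^2
v_feed = 5.06627 / 5.43252056 = 0.932582 mm/s


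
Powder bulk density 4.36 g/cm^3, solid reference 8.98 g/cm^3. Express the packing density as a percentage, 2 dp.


Packing = (4.36/8.98)*100 = 48.55 %


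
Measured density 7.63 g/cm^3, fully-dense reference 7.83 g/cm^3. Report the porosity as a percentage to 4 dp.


Porosity = (1-7.63/7.83)*100 = 2.5543 %


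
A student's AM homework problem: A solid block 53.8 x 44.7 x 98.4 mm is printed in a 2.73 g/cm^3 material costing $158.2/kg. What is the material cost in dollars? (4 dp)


V = 53.8 * 44.7 * 98.4 = 236638.224 mm^3 = 236.638224 cm^3
Mass = 236.638224 * 2.73 / 1000 = 0.64602235 kg
Cost = 0.64602235 * 158.2 = 102.2007 $


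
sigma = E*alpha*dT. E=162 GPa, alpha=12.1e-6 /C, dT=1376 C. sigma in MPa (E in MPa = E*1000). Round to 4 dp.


sigma = 162*1000 * 12.1e-6 * 1376 = 2697.2352 MPa


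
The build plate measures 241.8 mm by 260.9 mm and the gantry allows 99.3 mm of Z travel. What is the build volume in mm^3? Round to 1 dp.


V = 241.8 * 260.9 * 99.3 = 6264402.1 mm^3


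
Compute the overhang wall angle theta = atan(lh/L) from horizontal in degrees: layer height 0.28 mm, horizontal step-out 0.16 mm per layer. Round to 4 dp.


angle = atan(0.28/0.16) = 60.2551 degrees


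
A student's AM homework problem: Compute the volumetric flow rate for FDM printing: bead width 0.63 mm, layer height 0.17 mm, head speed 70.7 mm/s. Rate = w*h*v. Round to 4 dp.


Rate = 0.63 * 0.17 * 70.7 = 7.572 mm^3/s


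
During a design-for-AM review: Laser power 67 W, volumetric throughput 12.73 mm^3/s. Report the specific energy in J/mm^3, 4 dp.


SE = 67 / 12.73 = 5.2632 J/mm^3


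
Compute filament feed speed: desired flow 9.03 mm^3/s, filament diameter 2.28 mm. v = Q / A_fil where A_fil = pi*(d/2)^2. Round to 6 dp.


A = pi*(2.28/2)^2 = 4.082814
v = 9.03 / 4.082814 = 2.21171 mm/s


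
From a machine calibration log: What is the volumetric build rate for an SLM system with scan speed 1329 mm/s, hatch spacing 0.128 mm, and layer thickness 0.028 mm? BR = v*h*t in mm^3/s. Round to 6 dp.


Rate = 1329 * 0.128 * 0.028 = 4.763136 mm^3/s


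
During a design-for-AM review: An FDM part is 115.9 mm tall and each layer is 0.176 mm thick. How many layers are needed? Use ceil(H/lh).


Layers = ceil(115.9/0.176) = 659


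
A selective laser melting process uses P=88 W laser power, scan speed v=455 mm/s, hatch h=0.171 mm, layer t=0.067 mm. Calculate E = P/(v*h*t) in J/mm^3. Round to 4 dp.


E = 88 / (455*0.171*0.067) = 16.8811 J/mm^3


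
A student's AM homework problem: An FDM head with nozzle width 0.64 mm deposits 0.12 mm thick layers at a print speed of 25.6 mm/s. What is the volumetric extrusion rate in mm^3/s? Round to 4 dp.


Rate = 0.64 * 0.12 * 25.6 = 1.9661 mm^3/s


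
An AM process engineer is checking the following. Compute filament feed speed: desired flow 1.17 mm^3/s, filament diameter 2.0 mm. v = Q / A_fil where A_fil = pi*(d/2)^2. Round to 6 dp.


A = pi*(2.0/2)^2 = 3.141593
v = 1.17 / 3.141593 = 0.372423 mm/s


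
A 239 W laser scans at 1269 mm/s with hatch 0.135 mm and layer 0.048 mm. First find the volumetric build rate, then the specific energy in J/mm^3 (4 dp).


Build rate = 1269 * 0.135 * 0.048 = 8.22312 mm^3/s
SE = 239 / 8.22312 = 29.0644 J/mm^3


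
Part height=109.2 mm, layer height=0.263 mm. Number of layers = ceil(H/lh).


Layers = ceil(109.2/0.263) = 416


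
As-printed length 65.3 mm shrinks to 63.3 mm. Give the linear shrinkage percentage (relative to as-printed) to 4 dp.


Shrinkage = ((65.3-63.3)/65.3)*100 = 3.0628 %


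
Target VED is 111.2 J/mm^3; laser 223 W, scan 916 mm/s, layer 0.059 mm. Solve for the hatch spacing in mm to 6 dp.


h = 223 / (111.2*916*0.059) = 0.037107 mm


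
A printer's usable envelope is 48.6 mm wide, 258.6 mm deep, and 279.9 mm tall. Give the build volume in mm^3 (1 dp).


V = 48.6 * 258.6 * 279.9 = 3517772.0 mm^3


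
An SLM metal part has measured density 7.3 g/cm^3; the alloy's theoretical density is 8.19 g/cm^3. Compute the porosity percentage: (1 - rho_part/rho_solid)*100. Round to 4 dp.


Porosity = (1-7.3/8.19)*100 = 10.8669 %


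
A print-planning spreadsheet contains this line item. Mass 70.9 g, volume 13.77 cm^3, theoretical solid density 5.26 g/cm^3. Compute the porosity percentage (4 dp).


rho_part = 70.9 / 13.77 = 5.14887436 g/cm^3
Porosity = (1 - 5.14887436/5.26)*100 = 2.1127 %


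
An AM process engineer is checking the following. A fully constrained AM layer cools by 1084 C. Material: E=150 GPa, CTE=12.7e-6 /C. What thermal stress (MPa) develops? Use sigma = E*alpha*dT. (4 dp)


sigma = 150*1000 * 12.7e-6 * 1084 = 2065.02 MPa


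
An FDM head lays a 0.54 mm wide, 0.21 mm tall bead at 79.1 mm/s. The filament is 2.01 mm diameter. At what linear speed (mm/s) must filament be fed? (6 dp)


Q = 0.54 * 0.21 * 79.1 = 8.96994 mm^3/s
A_fil = pi*(2.01/2)^2 = 3.17308712 mm^2
v_feed = 8.96994 / 3.17308712 = 2.826881 mm/s


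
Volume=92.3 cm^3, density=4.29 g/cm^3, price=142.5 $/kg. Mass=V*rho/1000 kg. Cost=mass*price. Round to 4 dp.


Mass = 92.3*4.29/1000 = 0.395967 kg
Cost = 0.395967 * 142.5 = 56.4253 $


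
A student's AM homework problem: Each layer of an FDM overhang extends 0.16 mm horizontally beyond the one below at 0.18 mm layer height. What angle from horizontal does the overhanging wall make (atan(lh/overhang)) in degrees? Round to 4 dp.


angle = atan(0.18/0.16) = 48.3665 degrees


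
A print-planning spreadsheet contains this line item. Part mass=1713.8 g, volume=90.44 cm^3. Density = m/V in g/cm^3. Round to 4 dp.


rho = 1713.8 / 90.44 = 18.9496 g/cm^3


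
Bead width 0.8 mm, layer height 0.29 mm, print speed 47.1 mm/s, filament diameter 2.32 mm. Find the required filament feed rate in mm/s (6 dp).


Q = 0.8 * 0.29 * 47.1 = 10.9272 mm^3/s
A_fil = pi*(2.32/2)^2 = 4.22732707 mm^2
v_feed = 10.9272 / 4.22732707 = 2.584896 mm/s


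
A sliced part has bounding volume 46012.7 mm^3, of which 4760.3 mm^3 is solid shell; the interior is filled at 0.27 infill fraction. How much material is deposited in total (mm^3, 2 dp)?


V_infill = (46012.7 - 4760.3) * 0.27 = 11138.15
V_total = 4760.3 + 11138.15 = 15898.45 mm^3


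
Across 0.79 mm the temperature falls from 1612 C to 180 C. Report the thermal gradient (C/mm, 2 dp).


G = (1612-180)/0.79 = 1812.66 C/mm


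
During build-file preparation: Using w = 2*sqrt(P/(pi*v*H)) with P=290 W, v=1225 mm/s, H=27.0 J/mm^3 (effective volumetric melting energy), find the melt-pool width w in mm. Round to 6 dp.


w = 2*sqrt(290/(pi*1225*27.0)) = 0.105658 mm


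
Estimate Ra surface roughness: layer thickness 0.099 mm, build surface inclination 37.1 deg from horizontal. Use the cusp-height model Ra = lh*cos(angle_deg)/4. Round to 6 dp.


Ra = 0.099 * cos(37.1) / 4 = 0.01974 mm


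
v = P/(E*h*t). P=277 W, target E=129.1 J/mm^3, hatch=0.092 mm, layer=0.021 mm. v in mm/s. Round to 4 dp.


v = 277 / (129.1*0.092*0.021) = 1110.5712 mm/s


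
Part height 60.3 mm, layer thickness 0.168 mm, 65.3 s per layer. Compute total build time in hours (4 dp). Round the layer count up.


Layers = ceil(60.3/0.168) = 359
t = 359 * 65.3 / 3600 = 6.5119 hrs


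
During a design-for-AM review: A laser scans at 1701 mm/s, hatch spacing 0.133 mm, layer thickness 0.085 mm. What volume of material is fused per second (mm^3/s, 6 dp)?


Rate = 1701 * 0.133 * 0.085 = 19.229805 mm^3/s


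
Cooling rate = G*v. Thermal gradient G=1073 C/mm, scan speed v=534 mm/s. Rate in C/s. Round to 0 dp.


CR = 1073 * 534 = 572982 C/s


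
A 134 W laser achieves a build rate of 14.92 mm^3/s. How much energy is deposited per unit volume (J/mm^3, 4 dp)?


SE = 134 / 14.92 = 8.9812 J/mm^3
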